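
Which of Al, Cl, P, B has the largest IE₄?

B

After 3 electrons have been removed, what remains? Al³⁺ is the bare [Ne] core; Cl³⁺ still has 4 valence electrons; P³⁺ still has 2 valence electrons; B³⁺ is the bare [He] core.
Pulling an electron out of a noble-gas core costs far more than removing a remaining valence electron, so Al and B sit at the high end of IE_4.
Valence configurations: Cl³⁺ [Ne]3s²3p², P³⁺ [Ne]3s².
The numbers (kJ/mol): Al 11577, Cl 5159, P 4964, B 25026.
Overall IE_4 order: P < Cl < Al < B.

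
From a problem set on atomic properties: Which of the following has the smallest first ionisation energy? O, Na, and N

Na

N is in period 2, group 15; O is in period 2, group 16; Na is in period 3, group 1.
Removing the outermost electron gets harder across a period and easier down a group.
These span different periods and groups, so the two trends combine.
O > Na: both effects reinforce here, so O is clearly the higher of the two.
N > O: this pair runs against the simple trend — see the exception note.
Note the exception: N has a higher first ionization energy than O, contrary to the simple trend — pairing an electron in O's 2p⁴ costs repulsion energy, so O ionizes more easily than half-filled N (2p³).
Tabulated first ionization energy (kJ/mol): N 1402, O 1314, Na 496.
The smallest first ionisation energy among these belongs to Na.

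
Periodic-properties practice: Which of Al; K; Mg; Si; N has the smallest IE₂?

The second ionization energy removes an electron from the +1 ion. For each element: Al⁺ still has 2 valence electrons; K⁺ is the bare [Ar] core; Mg⁺ still has 1 valence electron; Si⁺ still has 3 valence electrons; N⁺ still has 4 valence electrons.
Pulling an electron out of a noble-gas core costs far more than removing a remaining valence electron, so K sits at the high end of IE_2.
Valence configurations: Al⁺ [Ne]3s², Mg⁺ [Ne]3s¹, Si⁺ [Ne]3s²3p¹, N⁺ [He]2s²2p².
Si⁺ loses a lone 3p electron whereas Al⁺ must break into a filled 3s² pair, so IE_2(Al) > IE_2(Si) even though Si has the higher nuclear charge.
The numbers (kJ/mol): Al 1817, K 3052, Mg 1451, Si 1577, N 2856.
So the second ionization energies run Mg < Si < Al < N < K.

Mg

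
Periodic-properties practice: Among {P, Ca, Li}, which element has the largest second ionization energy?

Li

The second ionization energy removes an electron from the +1 ion. For each element: P⁺ still has 4 valence electrons; Ca⁺ still has 1 valence electron; Li⁺ is the bare [He] core.
Breaking into a closed-shell core is much more expensive than removing a leftover valence electron — Li has the largest IE_2 here.
Valence configurations: P⁺ [Ne]3s²3p², Ca⁺ [Ar]4s¹.
Approximate IE_2 values (kJ/mol): P 1907, Ca 1145, Li 7298.
Hence IE_2: Ca < P < Li.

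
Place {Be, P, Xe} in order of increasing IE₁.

Be < P < Xe

Be is in period 2, group 2; P is in period 3, group 15; Xe is in period 5, group 18.
First ionization energy rises across a period (greater Z_eff holds electrons more tightly) and falls down a group (valence electrons are farther from the nucleus).
Neither a single period nor a single group — weigh both effects.
P > Be: period and group pull opposite ways; the across-period shift dominates (1012 vs 900 kJ/mol).
Xe > P: period and group pull opposite ways; the across-period shift dominates (1170 vs 1012 kJ/mol).
Approximate values (kJ/mol): Be 900, P 1012, Xe 1170.
So from lowest to highest: Be < P < Xe.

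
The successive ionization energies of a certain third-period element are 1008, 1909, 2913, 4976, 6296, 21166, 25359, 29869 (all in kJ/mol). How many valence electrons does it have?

5

Look for the largest jump between consecutive ionization energies: IE6/IE5 ≈ 3.4, far larger than any earlier ratio.
That jump marks the point where a core electron is being removed. So the atom has 5 valence electrons.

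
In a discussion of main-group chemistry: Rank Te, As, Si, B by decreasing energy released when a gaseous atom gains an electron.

B is in period 2, group 13; Si is in period 3, group 14; As is in period 4, group 15; Te is in period 5, group 16.
Atoms with high Z_eff and room in the valence shell (especially the halogens) have the most exothermic electron affinities.
A diagonal step moves right (one effect) and down (the opposite effect) at once.
As > B: period and group pull opposite ways; the across-period shift dominates (78 vs 27 kJ/mol).
Si > As: period and group pull opposite ways; the down-group shift dominates (134 vs 78 kJ/mol).
Te > Si: period and group pull opposite ways; the across-period shift dominates (190 vs 134 kJ/mol).
For reference (kJ/mol): B 27, Si 134, As 78, Te 190.
So from highest to lowest: Te > Si > As > B.

Te > Si > As > B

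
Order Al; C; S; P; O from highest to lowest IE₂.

O > C > S > P > Al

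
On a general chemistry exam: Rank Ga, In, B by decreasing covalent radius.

In > Ga > B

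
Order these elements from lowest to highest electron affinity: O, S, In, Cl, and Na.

O is in period 2, group 16; Na is in period 3, group 1; S is in period 3, group 16; Cl is in period 3, group 17; In is in period 5, group 13.
Adding an electron releases more energy for atoms nearer the top right (short of the noble gases).
Neither a single period nor a single group — weigh both effects.
Na > In: the two effects oppose for this pair; the down-group effect wins (53 vs 29 kJ/mol).
O > Na: relative to Na, both the across-period and down-group shifts push O's electron affinity up.
S > O: this pair runs against the simple trend — see the exception note.
Cl > S: both are in period 3; the period trend gives Cl the larger value.
Note the exception: S has a higher electron affinity than O, contrary to the simple trend — the compact 2p subshell of O repels the added electron more than S's larger 3p does.
For reference (kJ/mol): O 141, Na 53, S 200, Cl 349, In 29.
So from lowest to highest: In < Na < O < S < Cl.

In < Na < O < S < Cl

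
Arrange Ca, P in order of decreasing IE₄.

Ca > P

The fourth ionization energy removes an electron from the +3 ion. For each element: Ca³⁺ is already 1 electron into the core; P³⁺ still has 2 valence electrons.
Pulling an electron out of a noble-gas core costs far more than removing a remaining valence electron, so Ca sits at the high end of IE_4.
Tabulated IE_4 (kJ/mol): Ca 6491, P 4964.
So the fourth ionization energies run P < Ca.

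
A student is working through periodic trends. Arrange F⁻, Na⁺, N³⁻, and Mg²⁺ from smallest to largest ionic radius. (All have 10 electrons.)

Mg²⁺ < Na⁺ < F⁻ < N³⁻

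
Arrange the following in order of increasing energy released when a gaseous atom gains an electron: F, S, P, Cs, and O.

Electron affinity generally becomes more exothermic across a period toward the halogens and less exothermic down a group.
Neither a single period nor a single group — weigh both effects.
P > Cs: relative to Cs, both the across-period and down-group shifts push P's electron affinity up.
O > P: relative to P, both the across-period and down-group shifts push O's electron affinity up.
S > O: this pair runs against the simple trend — see the exception note.
F > S: both effects reinforce here, so F is clearly the higher of the two.
Note the exception: S has a higher electron affinity than O, contrary to the simple trend — the compact 2p subshell of O repels the added electron more than S's larger 3p does.
Tabulated electron affinity (kJ/mol): O 141, F 328, P 72, S 200, Cs 46.
So from lowest to highest: Cs < P < O < S < F.

Cs < P < O < S < F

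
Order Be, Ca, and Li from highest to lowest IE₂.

Consider each +1 ion: Be⁺ still has 1 valence electron; Ca⁺ still has 1 valence electron; Li⁺ is the bare [He] core.
Breaking into a closed-shell core is much more expensive than removing a leftover valence electron — Li has the largest IE_2 here.
Valence configurations: Be⁺ [He]2s¹, Ca⁺ [Ar]4s¹.
The numbers (kJ/mol): Be 1757, Ca 1145, Li 7298.
Hence IE_2: Ca < Be < Li.

Li > Be > Ca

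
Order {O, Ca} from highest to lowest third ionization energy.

O > Ca

IE_3 is the cost of taking one more electron from the +2 cation: O²⁺ still has 4 valence electrons; Ca²⁺ is the bare [Ar] core.
Usually core removal costs more than valence removal, but here the competition is close: a tightly held n=2 valence electron can cost more to remove than an n=3 core electron, so the actual values have to decide it.
Tabulated IE_3 (kJ/mol): O 5300, Ca 4912.
Overall IE_3 order: Ca < O.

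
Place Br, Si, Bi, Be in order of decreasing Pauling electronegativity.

Br, Bi, Si, Be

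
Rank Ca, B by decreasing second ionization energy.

B > Ca

Consider each +1 ion: Ca⁺ still has 1 valence electron; B⁺ still has 2 valence electrons.
All are still removing valence electrons, so compare the +1 ions as you would atoms: IE_2 generally rises across a period (higher Z_eff) and falls down a group (larger shell), subject to the usual subshell exceptions.
Valence configurations: Ca⁺ [Ar]4s¹, B⁺ [He]2s².
Tabulated IE_2 (kJ/mol): Ca 1145, B 2427.
Overall IE_2 order: Ca < B.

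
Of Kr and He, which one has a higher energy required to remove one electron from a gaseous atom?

He is in period 1, group 18; Kr is in period 4, group 18.
Removing the outermost electron gets harder across a period and easier down a group.
All are in group 18, so first ionization energy increases up the group.
So He has the higher energy required to remove one electron from a gaseous atom (He > Kr).

He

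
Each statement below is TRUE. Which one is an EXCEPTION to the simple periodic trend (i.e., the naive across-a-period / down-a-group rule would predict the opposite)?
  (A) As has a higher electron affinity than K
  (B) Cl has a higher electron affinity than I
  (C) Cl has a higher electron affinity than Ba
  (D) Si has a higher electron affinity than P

(D)

The general trend: electron affinity increases across a period and decreases down a group.
(A) As (period 4, group 15) vs K (period 4, group 1): the stated order agrees with the simple trend.
(B) Cl (period 3, group 17) vs I (period 5, group 17): the stated order agrees with the simple trend.
(C) Cl (period 3, group 17) vs Ba (period 6, group 2): the stated order agrees with the simple trend.
(D) Si (period 3, group 14) vs P (period 3, group 15): the stated order contradicts the simple trend.
The exception is (D): adding an electron to P's half-filled 3p³ is unfavourable, so Si (3p²) has the more exothermic EA.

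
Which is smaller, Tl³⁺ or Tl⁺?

Both ions have Z = 81 protons, but Tl³⁺ has lost more electrons, so its remaining electrons feel a larger effective nuclear charge per electron and are pulled in more tightly.
Higher positive charge → smaller ion, so Tl⁺ > Tl³⁺.

Tl³⁺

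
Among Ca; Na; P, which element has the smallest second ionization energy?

Ca

The second ionization energy removes an electron from the +1 ion. For each element: Ca⁺ still has 1 valence electron; Na⁺ is the bare [Ne] core; P⁺ still has 4 valence electrons.
Pulling an electron out of a noble-gas core costs far more than removing a remaining valence electron, so Na sits at the high end of IE_2.
Valence configurations: Ca⁺ [Ar]4s¹, P⁺ [Ne]3s²3p².
Tabulated IE_2 (kJ/mol): Ca 1145, Na 4562, P 1907.
So the second ionization energies run Ca < P < Na.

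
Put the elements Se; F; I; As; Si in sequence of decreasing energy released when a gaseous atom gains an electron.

F is in period 2, group 17; Si is in period 3, group 14; As is in period 4, group 15; Se is in period 4, group 16; I is in period 5, group 17.
EA tends to increase across a period and decrease down a group, though the pattern is less regular than for IE or radius.
Here both period and group differ, so the two effects have to be weighed against each other.
Si > As: period and group pull opposite ways; the down-group shift dominates (134 vs 78 kJ/mol).
Se > Si: the two effects oppose for this pair; the across-period effect wins (195 vs 134 kJ/mol).
I > Se: the two effects oppose for this pair; the across-period effect wins (295 vs 195 kJ/mol).
F > I: F sits above I in group 17, so the down-group effect alone puts F higher.
Approximate values (kJ/mol): F 328, Si 134, As 78, Se 195, I 295.
So from highest to lowest: F > I > Se > Si > As.

F, I, Se, Si, As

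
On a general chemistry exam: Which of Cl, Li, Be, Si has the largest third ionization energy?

Be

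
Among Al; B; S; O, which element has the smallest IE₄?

S

IE_4 is the cost of taking one more electron from the +3 cation: Al³⁺ is the bare [Ne] core; B³⁺ is the bare [He] core; S³⁺ still has 3 valence electrons; O³⁺ still has 3 valence electrons.
Breaking into a closed-shell core is much more expensive than removing a leftover valence electron — Al and B have the largest IE_4 here.
Valence configurations: S³⁺ [Ne]3s²3p¹, O³⁺ [He]2s²2p¹.
Tabulated IE_4 (kJ/mol): Al 11577, B 25026, S 4556, O 7469.
Putting it together, IE_4: S < O < Al < B.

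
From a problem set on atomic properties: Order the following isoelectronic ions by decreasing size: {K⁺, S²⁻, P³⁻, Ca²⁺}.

P³⁻, S²⁻, K⁺, Ca²⁺

All of these have 18 electrons, so size is governed by nuclear charge alone: the more protons, the stronger the pull on the same electron cloud, and the smaller the ion.
Nuclear charges: Ca²⁺ (Z=20), K⁺ (Z=19), S²⁻ (Z=16), P³⁻ (Z=15).
Largest to smallest: P³⁻ > S²⁻ > K⁺ > Ca²⁺.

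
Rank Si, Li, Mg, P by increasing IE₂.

Mg < Si < P < Li

Consider each +1 ion: Si⁺ still has 3 valence electrons; Li⁺ is the bare [He] core; Mg⁺ still has 1 valence electron; P⁺ still has 4 valence electrons.
Breaking into a closed-shell core is much more expensive than removing a leftover valence electron — Li has the largest IE_2 here.
Valence configurations: Si⁺ [Ne]3s²3p¹, Mg⁺ [Ne]3s¹, P⁺ [Ne]3s²3p².
Approximate IE_2 values (kJ/mol): Si 1577, Li 7298, Mg 1451, P 1907.
Hence IE_2: Mg < Si < P < Li.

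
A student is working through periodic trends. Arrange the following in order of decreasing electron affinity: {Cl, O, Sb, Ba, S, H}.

Cl > S > O > Sb > H > Ba

H is in period 1, group 1; O is in period 2, group 16; S is in period 3, group 16; Cl is in period 3, group 17; Sb is in period 5, group 15; Ba is in period 6, group 2.
Electron affinity generally becomes more exothermic across a period toward the halogens and less exothermic down a group.
These span different periods and groups, so the two trends combine.
H > Ba: the two effects oppose for this pair; the down-group effect wins (73 vs 14 kJ/mol).
Sb > H: period and group pull opposite ways; the across-period shift dominates (103 vs 73 kJ/mol).
O > Sb: relative to Sb, both the across-period and down-group shifts push O's electron affinity up.
S > O: this pair runs against the simple trend — see the exception note.
Cl > S: both are in period 3; the period trend gives Cl the larger value.
Note the exception: S has a higher electron affinity than O, contrary to the simple trend — the compact 2p subshell of O repels the added electron more than S's larger 3p does.
Approximate values (kJ/mol): H 73, O 141, S 200, Cl 349, Sb 103, Ba 14.
So from highest to lowest: Cl > S > O > Sb > H > Ba.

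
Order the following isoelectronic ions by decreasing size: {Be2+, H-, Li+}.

All of these have 2 electrons, so size is governed by nuclear charge alone: the more protons, the stronger the pull on the same electron cloud, and the smaller the ion.
Nuclear charges: Be2+ (Z=4), Li+ (Z=3), H- (Z=1).
Largest to smallest: H- > Li+ > Be2+.

H-, Li+, Be2+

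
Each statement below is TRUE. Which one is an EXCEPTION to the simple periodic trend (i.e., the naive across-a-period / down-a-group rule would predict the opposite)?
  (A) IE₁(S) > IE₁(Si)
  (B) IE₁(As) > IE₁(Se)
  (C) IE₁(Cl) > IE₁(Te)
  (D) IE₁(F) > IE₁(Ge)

(B)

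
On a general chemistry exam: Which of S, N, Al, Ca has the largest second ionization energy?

Consider each +1 ion: S⁺ still has 5 valence electrons; N⁺ still has 4 valence electrons; Al⁺ still has 2 valence electrons; Ca⁺ still has 1 valence electron.
All are still removing valence electrons, so compare the +1 ions as you would atoms: IE_2 generally rises across a period (higher Z_eff) and falls down a group (larger shell), subject to the usual subshell exceptions.
Valence configurations: S⁺ [Ne]3s²3p³, N⁺ [He]2s²2p², Al⁺ [Ne]3s², Ca⁺ [Ar]4s¹.
Tabulated IE_2 (kJ/mol): S 2252, N 2856, Al 1817, Ca 1145.
So the second ionization energies run Ca < Al < S < N.

N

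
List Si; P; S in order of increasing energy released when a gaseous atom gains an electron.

P < Si < S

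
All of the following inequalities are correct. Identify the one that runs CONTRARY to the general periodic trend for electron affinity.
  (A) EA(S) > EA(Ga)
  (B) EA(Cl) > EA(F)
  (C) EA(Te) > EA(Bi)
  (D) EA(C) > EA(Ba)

The general trend: electron affinity increases across a period and decreases down a group.
(A) S (period 3, group 16) vs Ga (period 4, group 13): the stated order agrees with the simple trend.
(B) Cl (period 3, group 17) vs F (period 2, group 17): the stated order contradicts the simple trend.
(C) Te (period 5, group 16) vs Bi (period 6, group 15): the stated order agrees with the simple trend.
(D) C (period 2, group 14) vs Ba (period 6, group 2): the stated order agrees with the simple trend.
The exception is (B): F's small 2p subshell makes the incoming electron feel strong e⁻–e⁻ repulsion, so Cl actually releases more energy on gaining an electron.

(B)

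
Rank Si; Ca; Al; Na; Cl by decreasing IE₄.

Al > Na > Ca > Cl > Si

The fourth ionization energy removes an electron from the +3 ion. For each element: Si³⁺ still has 1 valence electron; Ca³⁺ is already 1 electron into the core; Al³⁺ is the bare [Ne] core; Na³⁺ is already 2 electrons into the core; Cl³⁺ still has 4 valence electrons.
Core electrons are held far more tightly than valence electrons, so Ca, Na and Al top the IE_4 order.
Valence configurations: Si³⁺ [Ne]3s¹, Cl³⁺ [Ne]3s²3p².
The numbers (kJ/mol): Si 4356, Ca 6491, Al 11577, Na 9543, Cl 5159.
Hence IE_4: Si < Cl < Ca < Na < Al.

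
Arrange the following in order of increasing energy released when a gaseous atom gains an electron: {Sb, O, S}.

Sb, O, S

O is in period 2, group 16; S is in period 3, group 16; Sb is in period 5, group 15.
Electron affinity generally becomes more exothermic across a period toward the halogens and less exothermic down a group.
Here both period and group differ, so the two effects have to be weighed against each other.
O > Sb: both effects reinforce here, so O is clearly the higher of the two.
S > O: this pair runs against the simple trend — see the exception note.
Note the exception: S has a higher electron affinity than O, contrary to the simple trend — the compact 2p subshell of O repels the added electron more than S's larger 3p does.
For reference (kJ/mol): O 141, S 200, Sb 103.
So from lowest to highest: Sb < O < S.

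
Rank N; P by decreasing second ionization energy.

N > P

IE_2 is the cost of taking one more electron from the +1 cation: N⁺ still has 4 valence electrons; P⁺ still has 4 valence electrons.
All are still removing valence electrons, so compare the +1 ions as you would atoms: IE_2 generally rises across a period (higher Z_eff) and falls down a group (larger shell), subject to the usual subshell exceptions.
Valence configurations: N⁺ [He]2s²2p², P⁺ [Ne]3s²3p².
The numbers (kJ/mol): N 2856, P 1907.
Hence IE_2: P < N.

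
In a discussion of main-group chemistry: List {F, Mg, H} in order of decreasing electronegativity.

H is in period 1, group 1; F is in period 2, group 17; Mg is in period 3, group 2.
EN rises left→right (higher Z_eff, smaller atoms) and falls top→bottom (larger, more shielded atoms).
Neither a single period nor a single group — weigh both effects.
H > Mg: period and group pull opposite ways; the down-group shift dominates (2.20 vs 1.31).
F > H: period and group pull opposite ways; the across-period shift dominates (3.98 vs 2.20).
Tabulated electronegativity (Pauling): H 2.20, F 3.98, Mg 1.31.
So from highest to lowest: F > H > Mg.

F > H > Mg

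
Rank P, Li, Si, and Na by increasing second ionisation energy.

Si < P < Na < Li

IE_2 is the cost of taking one more electron from the +1 cation: P⁺ still has 4 valence electrons; Li⁺ is the bare [He] core; Si⁺ still has 3 valence electrons; Na⁺ is the bare [Ne] core.
Breaking into a closed-shell core is much more expensive than removing a leftover valence electron — Na and Li have the largest IE_2 here.
Valence configurations: P⁺ [Ne]3s²3p², Si⁺ [Ne]3s²3p¹.
Approximate IE_2 values (kJ/mol): P 1907, Li 7298, Si 1577, Na 4562.
Putting it together, IE_2: Si < P < Na < Li.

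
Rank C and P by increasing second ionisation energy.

The second ionization energy removes an electron from the +1 ion. For each element: C⁺ still has 3 valence electrons; P⁺ still has 4 valence electrons.
All are still removing valence electrons, so compare the +1 ions as you would atoms: IE_2 generally rises across a period (higher Z_eff) and falls down a group (larger shell), subject to the usual subshell exceptions.
Valence configurations: C⁺ [He]2s²2p¹, P⁺ [Ne]3s²3p².
Tabulated IE_2 (kJ/mol): C 2353, P 1907.
Hence IE_2: P < C.

P, C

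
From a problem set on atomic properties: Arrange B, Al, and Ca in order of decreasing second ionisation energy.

B > Al > Ca

Consider each +1 ion: B⁺ still has 2 valence electrons; Al⁺ still has 2 valence electrons; Ca⁺ still has 1 valence electron.
All are still removing valence electrons, so compare the +1 ions as you would atoms: IE_2 generally rises across a period (higher Z_eff) and falls down a group (larger shell), subject to the usual subshell exceptions.
Valence configurations: B⁺ [He]2s², Al⁺ [Ne]3s², Ca⁺ [Ar]4s¹.
The numbers (kJ/mol): B 2427, Al 1817, Ca 1145.
Hence IE_2: Ca < Al < B.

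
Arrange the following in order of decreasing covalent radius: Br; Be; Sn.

Sn > Br > Be

Moving right in a period, electrons are added to the same shell under a stronger nuclear pull, so atoms get smaller; moving down, a new shell is opened and atoms get larger.
Neither a single period nor a single group — weigh both effects.
Br > Be: period and group pull opposite ways; the down-group shift dominates (114 vs 102 pm).
Sn > Br: relative to Br, both the across-period and down-group shifts push Sn's atomic radius up.
Approximate values (pm): Be 102, Br 114, Sn 140.
So from largest to smallest: Sn > Br > Be.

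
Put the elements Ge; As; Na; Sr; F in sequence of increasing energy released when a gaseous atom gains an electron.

Sr < Na < As < Ge < F

Electron affinity generally becomes more exothermic across a period toward the halogens and less exothermic down a group.
Neither a single period nor a single group — weigh both effects.
Na > Sr: the two effects oppose for this pair; the down-group effect wins (53 vs 5 kJ/mol).
As > Na: the two effects oppose for this pair; the across-period effect wins (78 vs 53 kJ/mol).
Ge > As: this pair runs against the simple trend — see the exception note.
F > Ge: both effects reinforce here, so F is clearly the higher of the two.
Note the exception: Ge has a higher electron affinity than As, contrary to the simple trend — adding an electron to As's half-filled 4p³ is unfavourable, so Ge (4p²) has the more exothermic EA.
Tabulated electron affinity (kJ/mol): F 328, Na 53, Ge 119, As 78, Sr 5.
So from lowest to highest: Sr < Na < As < Ge < F.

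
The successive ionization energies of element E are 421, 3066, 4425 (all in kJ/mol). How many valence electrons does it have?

1

Look for the largest jump between consecutive ionization energies: IE2/IE1 ≈ 7.3, far larger than any earlier ratio.
That jump marks the point where a core electron is being removed. So the atom has 1 valence electron.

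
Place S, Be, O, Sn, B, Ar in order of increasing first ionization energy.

Sn < B < Be < S < O < Ar

Be is in period 2, group 2; B is in period 2, group 13; O is in period 2, group 16; S is in period 3, group 16; Ar is in period 3, group 18; Sn is in period 5, group 14.
Removing the outermost electron gets harder across a period and easier down a group.
Here both period and group differ, so the two effects have to be weighed against each other.
B > Sn: the two effects oppose for this pair; the down-group effect wins (801 vs 709 kJ/mol).
Be > B: this pair runs against the simple trend — see the exception note.
S > Be: period and group pull opposite ways; the across-period shift dominates (1000 vs 900 kJ/mol).
O > S: O sits above S in group 16, so the down-group effect alone puts O higher.
Ar > O: period and group pull opposite ways; the across-period shift dominates (1521 vs 1314 kJ/mol).
Note the exception: Be has a higher first ionization energy than B, contrary to the simple trend — removing B's lone 2p electron is easier than breaking Be's filled 2s².
Approximate values (kJ/mol): Be 900, B 801, O 1314, S 1000, Ar 1521, Sn 709.
So from lowest to highest: Sn < B < Be < S < O < Ar.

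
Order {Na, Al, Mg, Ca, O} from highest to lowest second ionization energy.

Na, O, Al, Mg, Ca

Consider each +1 ion: Na⁺ is the bare [Ne] core; Al⁺ still has 2 valence electrons; Mg⁺ still has 1 valence electron; Ca⁺ still has 1 valence electron; O⁺ still has 5 valence electrons.
Core electrons are held far more tightly than valence electrons, so Na tops the IE_2 order.
Valence configurations: Al⁺ [Ne]3s², Mg⁺ [Ne]3s¹, Ca⁺ [Ar]4s¹, O⁺ [He]2s²2p³.
Tabulated IE_2 (kJ/mol): Na 4562, Al 1817, Mg 1451, Ca 1145, O 3388.
Hence IE_2: Ca < Mg < Al < O < Na.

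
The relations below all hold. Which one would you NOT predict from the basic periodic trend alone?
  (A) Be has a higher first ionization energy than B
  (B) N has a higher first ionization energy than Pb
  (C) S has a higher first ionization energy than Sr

The general trend: first ionization energy increases across a period and decreases down a group.
(A) Be (period 2, group 2) vs B (period 2, group 13): the stated order contradicts the simple trend.
(B) N (period 2, group 15) vs Pb (period 6, group 14): the stated order agrees with the simple trend.
(C) S (period 3, group 16) vs Sr (period 5, group 2): the stated order agrees with the simple trend.
The exception is (A): removing B's lone 2p electron is easier than breaking Be's filled 2s².

(A)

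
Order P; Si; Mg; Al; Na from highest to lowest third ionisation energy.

Mg, Na, Si, P, Al

Consider each +2 ion: P²⁺ still has 3 valence electrons; Si²⁺ still has 2 valence electrons; Mg²⁺ is the bare [Ne] core; Al²⁺ still has 1 valence electron; Na²⁺ is already 1 electron into the core.
Breaking into a closed-shell core is much more expensive than removing a leftover valence electron — Na and Mg have the largest IE_3 here.
Valence configurations: P²⁺ [Ne]3s²3p¹, Si²⁺ [Ne]3s², Al²⁺ [Ne]3s¹.
P²⁺ loses a lone 3p electron whereas Si²⁺ must break into a filled 3s² pair, so IE_3(Si) > IE_3(P) even though P has the higher nuclear charge.
Tabulated IE_3 (kJ/mol): P 2914, Si 3232, Mg 7733, Al 2745, Na 6910.
Putting it together, IE_3: Al < P < Si < Na < Mg.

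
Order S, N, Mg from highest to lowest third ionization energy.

IE_3 is the cost of taking one more electron from the +2 cation: S²⁺ still has 4 valence electrons; N²⁺ still has 3 valence electrons; Mg²⁺ is the bare [Ne] core.
Breaking into a closed-shell core is much more expensive than removing a leftover valence electron — Mg has the largest IE_3 here.
Valence configurations: S²⁺ [Ne]3s²3p², N²⁺ [He]2s²2p¹.
The numbers (kJ/mol): S 3357, N 4578, Mg 7733.
Putting it together, IE_3: S < N < Mg.

Mg, N, S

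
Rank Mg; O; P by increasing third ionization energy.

P, O, Mg

The third ionization energy removes an electron from the +2 ion. For each element: Mg²⁺ is the bare [Ne] core; O²⁺ still has 4 valence electrons; P²⁺ still has 3 valence electrons.
Core electrons are held far more tightly than valence electrons, so Mg tops the IE_3 order.
Valence configurations: O²⁺ [He]2s²2p², P²⁺ [Ne]3s²3p¹.
The numbers (kJ/mol): Mg 7733, O 5300, P 2914.
Putting it together, IE_3: P < O < Mg.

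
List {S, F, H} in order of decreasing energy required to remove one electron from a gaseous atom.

F > H > S

H is in period 1, group 1; F is in period 2, group 17; S is in period 3, group 16.
Removing the outermost electron gets harder across a period and easier down a group.
Here both period and group differ, so the two effects have to be weighed against each other.
H > S: period and group pull opposite ways; the down-group shift dominates (1312 vs 1000 kJ/mol).
F > H: period and group pull opposite ways; the across-period shift dominates (1681 vs 1312 kJ/mol).
Approximate values (kJ/mol): H 1312, F 1681, S 1000.
So from highest to lowest: F > H > S.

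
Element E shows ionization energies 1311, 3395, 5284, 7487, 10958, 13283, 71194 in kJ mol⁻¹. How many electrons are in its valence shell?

Look for the largest jump between consecutive ionization energies: IE7/IE6 ≈ 5.4, far larger than any earlier ratio.
That jump marks the point where a core electron is being removed. So the atom has 6 valence electrons.

6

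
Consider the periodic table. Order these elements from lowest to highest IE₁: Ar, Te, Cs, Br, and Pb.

First ionization energy rises across a period (greater Z_eff holds electrons more tightly) and falls down a group (valence electrons are farther from the nucleus).
These span different periods and groups, so the two trends combine.
Pb > Cs: Pb lies to the right of Cs in period 6, so the across-period effect alone puts Pb higher.
Te > Pb: relative to Pb, both the across-period and down-group shifts push Te's first ionization energy up.
Br > Te: both effects reinforce here, so Br is clearly the higher of the two.
Ar > Br: both effects reinforce here, so Ar is clearly the higher of the two.
Approximate values (kJ/mol): Ar 1521, Br 1140, Te 869, Cs 376, Pb 716.
So from lowest to highest: Cs < Pb < Te < Br < Ar.

Cs, Pb, Te, Br, Ar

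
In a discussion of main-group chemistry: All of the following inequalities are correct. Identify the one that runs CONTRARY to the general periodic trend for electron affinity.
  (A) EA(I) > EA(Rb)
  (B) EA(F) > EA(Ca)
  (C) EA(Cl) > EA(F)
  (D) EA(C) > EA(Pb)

(C)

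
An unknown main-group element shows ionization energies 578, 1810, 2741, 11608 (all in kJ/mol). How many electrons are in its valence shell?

Look for the largest jump between consecutive ionization energies: IE4/IE3 ≈ 4.2, far larger than any earlier ratio.
That jump marks the point where a core electron is being removed. So the atom has 3 valence electrons.

3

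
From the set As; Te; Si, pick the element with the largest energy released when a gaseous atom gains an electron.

Te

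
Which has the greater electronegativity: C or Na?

C

C is in period 2, group 14; Na is in period 3, group 1.
Smaller atoms with higher effective nuclear charge are more electronegative.
These span different periods and groups, so the two trends combine.
C > Na: relative to Na, both the across-period and down-group shifts push C's electronegativity up.
Approximate values (Pauling): C 2.55, Na 0.93.
So C has the greater electronegativity (C > Na).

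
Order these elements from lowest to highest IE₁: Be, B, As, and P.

B, Be, As, P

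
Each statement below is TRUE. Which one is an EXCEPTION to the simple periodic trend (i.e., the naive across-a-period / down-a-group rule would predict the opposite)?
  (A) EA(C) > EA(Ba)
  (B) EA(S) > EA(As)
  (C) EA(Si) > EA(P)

(C)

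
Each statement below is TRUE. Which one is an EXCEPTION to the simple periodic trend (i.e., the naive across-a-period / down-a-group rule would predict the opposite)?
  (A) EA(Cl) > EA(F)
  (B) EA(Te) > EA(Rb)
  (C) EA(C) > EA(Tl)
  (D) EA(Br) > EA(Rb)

(A)

The general trend: electron affinity increases across a period and decreases down a group.
(A) Cl (period 3, group 17) vs F (period 2, group 17): the stated order contradicts the simple trend.
(B) Te (period 5, group 16) vs Rb (period 5, group 1): the stated order agrees with the simple trend.
(C) C (period 2, group 14) vs Tl (period 6, group 13): the stated order agrees with the simple trend.
(D) Br (period 4, group 17) vs Rb (period 5, group 1): the stated order agrees with the simple trend.
The exception is (A): F's small 2p subshell makes the incoming electron feel strong e⁻–e⁻ repulsion, so Cl actually releases more energy on gaining an electron.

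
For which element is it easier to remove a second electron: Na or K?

K

IE_2 is the cost of taking one more electron from the +1 cation: Na⁺ is the bare [Ne] core; K⁺ is the bare [Ar] core.
All of these are removing an electron from a noble-gas core or deeper; the smaller core (lower principal quantum number) is held far more tightly, and within a period the higher nuclear charge binds the same core more tightly.
Tabulated IE_2 (kJ/mol): Na 4562, K 3052.
Overall IE_2 order: K < Na.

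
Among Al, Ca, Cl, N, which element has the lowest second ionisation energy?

The second ionization energy removes an electron from the +1 ion. For each element: Al⁺ still has 2 valence electrons; Ca⁺ still has 1 valence electron; Cl⁺ still has 6 valence electrons; N⁺ still has 4 valence electrons.
All are still removing valence electrons, so compare the +1 ions as you would atoms: IE_2 generally rises across a period (higher Z_eff) and falls down a group (larger shell), subject to the usual subshell exceptions.
Valence configurations: Al⁺ [Ne]3s², Ca⁺ [Ar]4s¹, Cl⁺ [Ne]3s²3p⁴, N⁺ [He]2s²2p².
Approximate IE_2 values (kJ/mol): Al 1817, Ca 1145, Cl 2298, N 2856.
Hence IE_2: Ca < Al < Cl < N.

Ca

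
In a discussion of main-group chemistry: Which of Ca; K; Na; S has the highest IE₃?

After 2 electrons have been removed, what remains? Ca²⁺ is the bare [Ar] core; K²⁺ is already 1 electron into the core; Na²⁺ is already 1 electron into the core; S²⁺ still has 4 valence electrons.
Breaking into a closed-shell core is much more expensive than removing a leftover valence electron — K, Ca and Na have the largest IE_3 here.
Approximate IE_3 values (kJ/mol): Ca 4912, K 4420, Na 6910, S 3357.
Overall IE_3 order: S < K < Ca < Na.

Na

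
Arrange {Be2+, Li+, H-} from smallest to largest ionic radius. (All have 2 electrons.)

Be2+ < Li+ < H-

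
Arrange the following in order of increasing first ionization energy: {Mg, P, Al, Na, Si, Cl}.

Na < Al < Mg < Si < P < Cl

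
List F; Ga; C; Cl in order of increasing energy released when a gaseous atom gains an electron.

Electron affinity generally becomes more exothermic across a period toward the halogens and less exothermic down a group.
These span different periods and groups, so the two trends combine.
C > Ga: both effects reinforce here, so C is clearly the higher of the two.
F > C: both are in period 2; the period trend gives F the larger value.
Cl > F: this pair runs against the simple trend — see the exception note.
Note the exception: Cl has a higher electron affinity than F, contrary to the simple trend — F's small 2p subshell makes the incoming electron feel strong e⁻–e⁻ repulsion, so Cl actually releases more energy on gaining an electron.
Tabulated electron affinity (kJ/mol): C 122, F 328, Cl 349, Ga 29.
So from lowest to highest: Ga < C < F < Cl.

Ga < C < F < Cl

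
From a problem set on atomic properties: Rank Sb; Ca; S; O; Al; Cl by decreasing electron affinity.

O is in period 2, group 16; Al is in period 3, group 13; S is in period 3, group 16; Cl is in period 3, group 17; Ca is in period 4, group 2; Sb is in period 5, group 15.
Atoms with high Z_eff and room in the valence shell (especially the halogens) have the most exothermic electron affinities.
These span different periods and groups, so the two trends combine.
Al > Ca: relative to Ca, both the across-period and down-group shifts push Al's electron affinity up.
Sb > Al: period and group pull opposite ways; the across-period shift dominates (103 vs 42 kJ/mol).
O > Sb: relative to Sb, both the across-period and down-group shifts push O's electron affinity up.
S > O: this pair runs against the simple trend — see the exception note.
Cl > S: both are in period 3; the period trend gives Cl the larger value.
Note the exception: S has a higher electron affinity than O, contrary to the simple trend — the compact 2p subshell of O repels the added electron more than S's larger 3p does.
Tabulated electron affinity (kJ/mol): O 141, Al 42, S 200, Cl 349, Ca 2, Sb 103.
So from highest to lowest: Cl > S > O > Sb > Al > Ca.

Cl, S, O, Sb, Al, Ca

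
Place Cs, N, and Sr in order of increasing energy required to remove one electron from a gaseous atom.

Cs < Sr < N

N is in period 2, group 15; Sr is in period 5, group 2; Cs is in period 6, group 1.
Removing the outermost electron gets harder across a period and easier down a group.
These span different periods and groups, so the two trends combine.
Sr > Cs: both effects reinforce here, so Sr is clearly the higher of the two.
N > Sr: both effects reinforce here, so N is clearly the higher of the two.
Approximate values (kJ/mol): N 1402, Sr 550, Cs 376.
So from lowest to highest: Cs < Sr < N.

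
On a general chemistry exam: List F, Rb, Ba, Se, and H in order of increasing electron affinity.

Ba, Rb, H, Se, F

H is in period 1, group 1; F is in period 2, group 17; Se is in period 4, group 16; Rb is in period 5, group 1; Ba is in period 6, group 2.
Adding an electron releases more energy for atoms nearer the top right (short of the noble gases).
Neither a single period nor a single group — weigh both effects.
Rb > Ba: period and group pull opposite ways; the down-group shift dominates (47 vs 14 kJ/mol).
H > Rb: they share group 1; the group trend gives H the larger value.
Se > H: period and group pull opposite ways; the across-period shift dominates (195 vs 73 kJ/mol).
F > Se: relative to Se, both the across-period and down-group shifts push F's electron affinity up.
Approximate values (kJ/mol): H 73, F 328, Se 195, Rb 47, Ba 14.
So from lowest to highest: Ba < Rb < H < Se < F.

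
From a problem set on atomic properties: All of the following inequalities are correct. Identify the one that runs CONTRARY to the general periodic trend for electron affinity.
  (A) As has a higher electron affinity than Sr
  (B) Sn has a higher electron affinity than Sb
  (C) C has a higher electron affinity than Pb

The general trend: electron affinity increases across a period and decreases down a group.
(A) As (period 4, group 15) vs Sr (period 5, group 2): the stated order agrees with the simple trend.
(B) Sn (period 5, group 14) vs Sb (period 5, group 15): the stated order contradicts the simple trend.
(C) C (period 2, group 14) vs Pb (period 6, group 14): the stated order agrees with the simple trend.
The exception is (B): adding an electron to Sb's half-filled 5p³ is unfavourable, so Sn has the more exothermic EA.

(B)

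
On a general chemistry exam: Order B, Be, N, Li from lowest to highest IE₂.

Be, B, N, Li

The second ionization energy removes an electron from the +1 ion. For each element: B⁺ still has 2 valence electrons; Be⁺ still has 1 valence electron; N⁺ still has 4 valence electrons; Li⁺ is the bare [He] core.
Pulling an electron out of a noble-gas core costs far more than removing a remaining valence electron, so Li sits at the high end of IE_2.
Valence configurations: B⁺ [He]2s², Be⁺ [He]2s¹, N⁺ [He]2s²2p².
The numbers (kJ/mol): B 2427, Be 1757, N 2856, Li 7298.
Hence IE_2: Be < B < N < Li.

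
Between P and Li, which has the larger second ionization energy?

After 1 electron has been removed, what remains? P⁺ still has 4 valence electrons; Li⁺ is the bare [He] core.
Core electrons are held far more tightly than valence electrons, so Li tops the IE_2 order.
The numbers (kJ/mol): P 1907, Li 7298.
Overall IE_2 order: P < Li.

Li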